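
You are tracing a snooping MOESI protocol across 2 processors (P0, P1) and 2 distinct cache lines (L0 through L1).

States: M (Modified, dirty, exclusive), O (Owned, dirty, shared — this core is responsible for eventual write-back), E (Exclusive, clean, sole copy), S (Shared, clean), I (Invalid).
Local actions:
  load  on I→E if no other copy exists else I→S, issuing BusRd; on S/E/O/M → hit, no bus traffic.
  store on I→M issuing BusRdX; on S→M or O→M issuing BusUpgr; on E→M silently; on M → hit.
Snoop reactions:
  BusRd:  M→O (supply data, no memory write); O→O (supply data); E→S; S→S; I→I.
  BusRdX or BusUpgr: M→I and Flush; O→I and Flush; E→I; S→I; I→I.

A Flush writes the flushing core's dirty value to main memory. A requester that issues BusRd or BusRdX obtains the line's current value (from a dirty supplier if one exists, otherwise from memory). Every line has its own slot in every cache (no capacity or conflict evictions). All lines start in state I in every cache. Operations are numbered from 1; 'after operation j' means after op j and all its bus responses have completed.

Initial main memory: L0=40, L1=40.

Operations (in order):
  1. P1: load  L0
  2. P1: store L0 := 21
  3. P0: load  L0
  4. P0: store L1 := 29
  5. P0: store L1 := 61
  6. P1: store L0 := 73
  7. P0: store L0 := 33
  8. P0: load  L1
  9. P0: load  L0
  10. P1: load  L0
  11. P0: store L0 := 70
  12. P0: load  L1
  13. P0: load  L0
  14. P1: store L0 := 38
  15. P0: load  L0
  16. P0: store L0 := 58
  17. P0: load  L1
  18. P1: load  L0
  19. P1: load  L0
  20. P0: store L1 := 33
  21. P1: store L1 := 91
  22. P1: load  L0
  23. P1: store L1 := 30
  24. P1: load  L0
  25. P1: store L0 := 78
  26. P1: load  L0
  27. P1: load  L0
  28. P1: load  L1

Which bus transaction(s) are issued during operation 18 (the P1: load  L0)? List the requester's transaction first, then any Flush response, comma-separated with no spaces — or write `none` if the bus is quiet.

bus = BusRd

  op1 P1: load  L0 → I/E on L0; bus BusRd; mem=40
  op2 P1: store L0 := 21 → I/M on L0; bus (none); mem=40
  op3 P0: load  L0 → S/O on L0; bus BusRd; mem=40
  op4 P0: store L1 := 29 → M/I on L1; bus BusRdX; mem=40
  op5 P0: store L1 := 61 → M/I on L1; bus (none); mem=40
  op6 P1: store L0 := 73 → I/M on L0; bus BusUpgr; mem=40
  op7 P0: store L0 := 33 → M/I on L0; bus BusRdX Flush; mem=73
  op8 P0: load  L1 → M/I on L1; bus (none); mem=40
  op9 P0: load  L0 → M/I on L0; bus (none); mem=73
  op10 P1: load  L0 → O/S on L0; bus BusRd; mem=73
  op11 P0: store L0 := 70 → M/I on L0; bus BusUpgr; mem=73
  op12 P0: load  L1 → M/I on L1; bus (none); mem=40
  op13 P0: load  L0 → M/I on L0; bus (none); mem=73
  op14 P1: store L0 := 38 → I/M on L0; bus BusRdX Flush; mem=70
  op15 P0: load  L0 → S/O on L0; bus BusRd; mem=70
  op16 P0: store L0 := 58 → M/I on L0; bus BusUpgr Flush; mem=38
  op17 P0: load  L1 → M/I on L1; bus (none); mem=40
  op18 P1: load  L0 → O/S on L0; bus BusRd; mem=38
  op19 P1: load  L0 → O/S on L0; bus (none); mem=38
  op20 P0: store L1 := 33 → M/I on L1; bus (none); mem=40
  op21 P1: store L1 := 91 → I/M on L1; bus BusRdX Flush; mem=33
  op22 P1: load  L0 → O/S on L0; bus (none); mem=38
  op23 P1: store L1 := 30 → I/M on L1; bus (none); mem=33
  op24 P1: load  L0 → O/S on L0; bus (none); mem=38
  op25 P1: store L0 := 78 → I/M on L0; bus BusUpgr Flush; mem=58
  op26 P1: load  L0 → I/M on L0; bus (none); mem=58
  op27 P1: load  L0 → I/M on L0; bus (none); mem=58
  op28 P1: load  L1 → I/M on L1; bus (none); mem=33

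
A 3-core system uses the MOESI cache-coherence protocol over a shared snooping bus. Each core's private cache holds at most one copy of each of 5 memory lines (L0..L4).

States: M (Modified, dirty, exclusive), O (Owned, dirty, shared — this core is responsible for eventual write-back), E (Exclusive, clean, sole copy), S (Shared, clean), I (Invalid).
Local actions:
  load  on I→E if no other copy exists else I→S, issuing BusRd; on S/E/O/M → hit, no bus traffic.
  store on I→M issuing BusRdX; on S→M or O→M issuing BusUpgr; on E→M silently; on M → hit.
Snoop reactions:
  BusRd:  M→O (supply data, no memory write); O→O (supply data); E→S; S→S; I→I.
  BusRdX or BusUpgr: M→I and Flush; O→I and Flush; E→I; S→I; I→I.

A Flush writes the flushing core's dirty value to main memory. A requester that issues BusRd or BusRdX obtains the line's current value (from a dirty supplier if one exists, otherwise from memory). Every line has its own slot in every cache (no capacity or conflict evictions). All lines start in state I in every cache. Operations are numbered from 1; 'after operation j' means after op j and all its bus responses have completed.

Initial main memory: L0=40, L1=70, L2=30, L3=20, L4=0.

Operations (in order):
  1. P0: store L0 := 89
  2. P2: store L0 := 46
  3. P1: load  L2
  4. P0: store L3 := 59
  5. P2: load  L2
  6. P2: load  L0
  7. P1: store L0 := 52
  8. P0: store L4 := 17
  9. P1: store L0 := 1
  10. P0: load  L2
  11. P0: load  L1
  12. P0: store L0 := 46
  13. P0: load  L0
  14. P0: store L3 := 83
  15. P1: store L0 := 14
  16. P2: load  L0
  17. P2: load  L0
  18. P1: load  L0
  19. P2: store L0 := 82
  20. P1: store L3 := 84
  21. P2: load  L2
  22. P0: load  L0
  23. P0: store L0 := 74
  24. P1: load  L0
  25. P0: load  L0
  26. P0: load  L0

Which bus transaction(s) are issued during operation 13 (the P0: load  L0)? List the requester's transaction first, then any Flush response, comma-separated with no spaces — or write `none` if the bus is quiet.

bus = none

step 1: P0: store L0 := 89  ⟶  MII  (L0)  txn=BusRdX  M[L0]=40
step 2: P2: store L0 := 46  ⟶  IIM  (L0)  txn=BusRdX+Flush  M[L0]=89
step 3: P1: load  L2  ⟶  IEI  (L2)  txn=BusRd  M[L2]=30
step 4: P0: store L3 := 59  ⟶  MII  (L3)  txn=BusRdX  M[L3]=20
step 5: P2: load  L2  ⟶  ISS  (L2)  txn=BusRd  M[L2]=30
step 6: P2: load  L0  ⟶  IIM  (L0)  txn=∅  M[L0]=89
step 7: P1: store L0 := 52  ⟶  IMI  (L0)  txn=BusRdX+Flush  M[L0]=46
step 8: P0: store L4 := 17  ⟶  MII  (L4)  txn=BusRdX  M[L4]=0
step 9: P1: store L0 := 1  ⟶  IMI  (L0)  txn=∅  M[L0]=46
step 10: P0: load  L2  ⟶  SSS  (L2)  txn=BusRd  M[L2]=30
step 11: P0: load  L1  ⟶  EII  (L1)  txn=BusRd  M[L1]=70
step 12: P0: store L0 := 46  ⟶  MII  (L0)  txn=BusRdX+Flush  M[L0]=1
step 13: P0: load  L0  ⟶  MII  (L0)  txn=∅  M[L0]=1
step 14: P0: store L3 := 83  ⟶  MII  (L3)  txn=∅  M[L3]=20
step 15: P1: store L0 := 14  ⟶  IMI  (L0)  txn=BusRdX+Flush  M[L0]=46
step 16: P2: load  L0  ⟶  IOS  (L0)  txn=BusRd  M[L0]=46
step 17: P2: load  L0  ⟶  IOS  (L0)  txn=∅  M[L0]=46
step 18: P1: load  L0  ⟶  IOS  (L0)  txn=∅  M[L0]=46
step 19: P2: store L0 := 82  ⟶  IIM  (L0)  txn=BusUpgr+Flush  M[L0]=14
step 20: P1: store L3 := 84  ⟶  IMI  (L3)  txn=BusRdX+Flush  M[L3]=83
step 21: P2: load  L2  ⟶  SSS  (L2)  txn=∅  M[L2]=30
step 22: P0: load  L0  ⟶  SIO  (L0)  txn=BusRd  M[L0]=14
step 23: P0: store L0 := 74  ⟶  MII  (L0)  txn=BusUpgr+Flush  M[L0]=82
step 24: P1: load  L0  ⟶  OSI  (L0)  txn=BusRd  M[L0]=82
step 25: P0: load  L0  ⟶  OSI  (L0)  txn=∅  M[L0]=82
step 26: P0: load  L0  ⟶  OSI  (L0)  txn=∅  M[L0]=82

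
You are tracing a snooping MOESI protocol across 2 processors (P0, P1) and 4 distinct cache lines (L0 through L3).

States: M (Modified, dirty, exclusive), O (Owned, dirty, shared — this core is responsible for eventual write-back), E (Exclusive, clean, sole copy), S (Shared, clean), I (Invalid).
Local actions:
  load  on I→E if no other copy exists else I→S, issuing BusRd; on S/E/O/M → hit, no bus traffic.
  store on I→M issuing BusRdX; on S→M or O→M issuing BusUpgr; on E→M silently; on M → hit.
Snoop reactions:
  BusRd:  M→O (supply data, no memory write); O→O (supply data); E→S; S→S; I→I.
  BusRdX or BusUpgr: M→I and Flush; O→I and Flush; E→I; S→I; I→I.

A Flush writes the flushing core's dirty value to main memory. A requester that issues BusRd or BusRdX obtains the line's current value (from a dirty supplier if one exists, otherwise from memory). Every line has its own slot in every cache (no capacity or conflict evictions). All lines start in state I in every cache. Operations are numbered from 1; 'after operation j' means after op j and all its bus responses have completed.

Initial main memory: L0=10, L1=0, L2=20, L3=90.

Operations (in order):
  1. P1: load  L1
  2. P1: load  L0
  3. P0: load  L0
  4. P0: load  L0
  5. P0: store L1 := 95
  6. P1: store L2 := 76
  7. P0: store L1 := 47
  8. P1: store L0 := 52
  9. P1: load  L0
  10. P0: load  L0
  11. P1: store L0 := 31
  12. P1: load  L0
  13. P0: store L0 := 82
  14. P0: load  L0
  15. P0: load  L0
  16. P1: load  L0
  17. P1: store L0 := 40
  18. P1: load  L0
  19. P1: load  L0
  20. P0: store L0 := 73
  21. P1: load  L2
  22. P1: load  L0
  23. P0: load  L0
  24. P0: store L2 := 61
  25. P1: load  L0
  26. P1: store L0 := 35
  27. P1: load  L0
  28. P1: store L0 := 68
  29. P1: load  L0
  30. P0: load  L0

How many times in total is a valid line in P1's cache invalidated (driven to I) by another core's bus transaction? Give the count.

invalidations = 4

step 1: P1: load  L1  ⟶  IE  (L1)  txn=BusRd  M[L1]=0
step 2: P1: load  L0  ⟶  IE  (L0)  txn=BusRd  M[L0]=10
step 3: P0: load  L0  ⟶  SS  (L0)  txn=BusRd  M[L0]=10
step 4: P0: load  L0  ⟶  SS  (L0)  txn=∅  M[L0]=10
step 5: P0: store L1 := 95  ⟶  MI  (L1)  txn=BusRdX  M[L1]=0
step 6: P1: store L2 := 76  ⟶  IM  (L2)  txn=BusRdX  M[L2]=20
step 7: P0: store L1 := 47  ⟶  MI  (L1)  txn=∅  M[L1]=0
step 8: P1: store L0 := 52  ⟶  IM  (L0)  txn=BusUpgr  M[L0]=10
step 9: P1: load  L0  ⟶  IM  (L0)  txn=∅  M[L0]=10
step 10: P0: load  L0  ⟶  SO  (L0)  txn=BusRd  M[L0]=10
step 11: P1: store L0 := 31  ⟶  IM  (L0)  txn=BusUpgr  M[L0]=10
step 12: P1: load  L0  ⟶  IM  (L0)  txn=∅  M[L0]=10
step 13: P0: store L0 := 82  ⟶  MI  (L0)  txn=BusRdX+Flush  M[L0]=31
step 14: P0: load  L0  ⟶  MI  (L0)  txn=∅  M[L0]=31
step 15: P0: load  L0  ⟶  MI  (L0)  txn=∅  M[L0]=31
step 16: P1: load  L0  ⟶  OS  (L0)  txn=BusRd  M[L0]=31
step 17: P1: store L0 := 40  ⟶  IM  (L0)  txn=BusUpgr+Flush  M[L0]=82
step 18: P1: load  L0  ⟶  IM  (L0)  txn=∅  M[L0]=82
step 19: P1: load  L0  ⟶  IM  (L0)  txn=∅  M[L0]=82
step 20: P0: store L0 := 73  ⟶  MI  (L0)  txn=BusRdX+Flush  M[L0]=40
step 21: P1: load  L2  ⟶  IM  (L2)  txn=∅  M[L2]=20
step 22: P1: load  L0  ⟶  OS  (L0)  txn=BusRd  M[L0]=40
step 23: P0: load  L0  ⟶  OS  (L0)  txn=∅  M[L0]=40
step 24: P0: store L2 := 61  ⟶  MI  (L2)  txn=BusRdX+Flush  M[L2]=76
step 25: P1: load  L0  ⟶  OS  (L0)  txn=∅  M[L0]=40
step 26: P1: store L0 := 35  ⟶  IM  (L0)  txn=BusUpgr+Flush  M[L0]=73
step 27: P1: load  L0  ⟶  IM  (L0)  txn=∅  M[L0]=73
step 28: P1: store L0 := 68  ⟶  IM  (L0)  txn=∅  M[L0]=73
step 29: P1: load  L0  ⟶  IM  (L0)  txn=∅  M[L0]=73
step 30: P0: load  L0  ⟶  SO  (L0)  txn=BusRd  M[L0]=73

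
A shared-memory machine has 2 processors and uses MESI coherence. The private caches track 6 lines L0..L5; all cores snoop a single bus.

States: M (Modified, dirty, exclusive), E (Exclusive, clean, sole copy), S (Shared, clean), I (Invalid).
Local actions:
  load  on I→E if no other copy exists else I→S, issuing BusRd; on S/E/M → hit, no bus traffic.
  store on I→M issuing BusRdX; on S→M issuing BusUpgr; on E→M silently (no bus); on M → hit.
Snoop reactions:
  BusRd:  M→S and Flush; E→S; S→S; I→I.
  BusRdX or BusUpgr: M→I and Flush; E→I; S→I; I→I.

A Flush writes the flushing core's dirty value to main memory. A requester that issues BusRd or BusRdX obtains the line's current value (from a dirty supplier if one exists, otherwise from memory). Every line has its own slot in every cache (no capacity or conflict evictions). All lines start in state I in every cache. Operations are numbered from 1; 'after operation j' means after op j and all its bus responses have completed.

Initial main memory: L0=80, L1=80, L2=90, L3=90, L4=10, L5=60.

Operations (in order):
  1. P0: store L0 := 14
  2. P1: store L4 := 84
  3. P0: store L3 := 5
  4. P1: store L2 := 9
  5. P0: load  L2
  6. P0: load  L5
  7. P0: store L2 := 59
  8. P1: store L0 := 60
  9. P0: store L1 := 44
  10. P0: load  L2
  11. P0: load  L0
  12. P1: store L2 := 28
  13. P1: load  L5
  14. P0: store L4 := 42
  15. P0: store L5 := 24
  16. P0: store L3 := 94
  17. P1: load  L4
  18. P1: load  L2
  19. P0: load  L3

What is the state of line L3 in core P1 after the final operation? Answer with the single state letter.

state = I

step 1: P0: store L0 := 14  ⟶  MI  (L0)  txn=BusRdX  M[L0]=80
step 2: P1: store L4 := 84  ⟶  IM  (L4)  txn=BusRdX  M[L4]=10
step 3: P0: store L3 := 5  ⟶  MI  (L3)  txn=BusRdX  M[L3]=90
step 4: P1: store L2 := 9  ⟶  IM  (L2)  txn=BusRdX  M[L2]=90
step 5: P0: load  L2  ⟶  SS  (L2)  txn=BusRd+Flush  M[L2]=9
step 6: P0: load  L5  ⟶  EI  (L5)  txn=BusRd  M[L5]=60
step 7: P0: store L2 := 59  ⟶  MI  (L2)  txn=BusUpgr  M[L2]=9
step 8: P1: store L0 := 60  ⟶  IM  (L0)  txn=BusRdX+Flush  M[L0]=14
step 9: P0: store L1 := 44  ⟶  MI  (L1)  txn=BusRdX  M[L1]=80
step 10: P0: load  L2  ⟶  MI  (L2)  txn=∅  M[L2]=9
step 11: P0: load  L0  ⟶  SS  (L0)  txn=BusRd+Flush  M[L0]=60
step 12: P1: store L2 := 28  ⟶  IM  (L2)  txn=BusRdX+Flush  M[L2]=59
step 13: P1: load  L5  ⟶  SS  (L5)  txn=BusRd  M[L5]=60
step 14: P0: store L4 := 42  ⟶  MI  (L4)  txn=BusRdX+Flush  M[L4]=84
step 15: P0: store L5 := 24  ⟶  MI  (L5)  txn=BusUpgr  M[L5]=60
step 16: P0: store L3 := 94  ⟶  MI  (L3)  txn=∅  M[L3]=90
step 17: P1: load  L4  ⟶  SS  (L4)  txn=BusRd+Flush  M[L4]=42
step 18: P1: load  L2  ⟶  IM  (L2)  txn=∅  M[L2]=59
step 19: P0: load  L3  ⟶  MI  (L3)  txn=∅  M[L3]=90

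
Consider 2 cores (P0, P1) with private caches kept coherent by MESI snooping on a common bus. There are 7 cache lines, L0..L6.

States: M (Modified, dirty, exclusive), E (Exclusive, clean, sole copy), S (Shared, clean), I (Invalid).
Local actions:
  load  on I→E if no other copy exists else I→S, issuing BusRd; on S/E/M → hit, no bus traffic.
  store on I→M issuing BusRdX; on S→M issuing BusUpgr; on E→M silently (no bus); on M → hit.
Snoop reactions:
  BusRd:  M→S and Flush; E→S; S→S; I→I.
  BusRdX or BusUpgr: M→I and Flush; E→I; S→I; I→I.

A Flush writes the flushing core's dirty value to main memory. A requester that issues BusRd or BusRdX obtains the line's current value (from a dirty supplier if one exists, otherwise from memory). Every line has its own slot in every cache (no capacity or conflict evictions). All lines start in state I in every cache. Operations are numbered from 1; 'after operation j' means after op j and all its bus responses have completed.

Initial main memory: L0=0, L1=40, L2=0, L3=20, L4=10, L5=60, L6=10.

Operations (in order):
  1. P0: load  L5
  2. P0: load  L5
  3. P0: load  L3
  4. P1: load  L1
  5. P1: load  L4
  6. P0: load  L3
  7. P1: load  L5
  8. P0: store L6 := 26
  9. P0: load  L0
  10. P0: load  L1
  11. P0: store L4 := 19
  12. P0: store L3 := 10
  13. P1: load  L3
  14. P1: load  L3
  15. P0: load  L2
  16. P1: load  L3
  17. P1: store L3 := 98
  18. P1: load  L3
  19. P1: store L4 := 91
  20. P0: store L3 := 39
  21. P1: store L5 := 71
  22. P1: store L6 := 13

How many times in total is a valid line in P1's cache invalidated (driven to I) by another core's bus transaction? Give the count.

invalidations = 2

  op1 P0: load  L5 → E/I on L5; bus BusRd; mem=60
  op2 P0: load  L5 → E/I on L5; bus (none); mem=60
  op3 P0: load  L3 → E/I on L3; bus BusRd; mem=20
  op4 P1: load  L1 → I/E on L1; bus BusRd; mem=40
  op5 P1: load  L4 → I/E on L4; bus BusRd; mem=10
  op6 P0: load  L3 → E/I on L3; bus (none); mem=20
  op7 P1: load  L5 → S/S on L5; bus BusRd; mem=60
  op8 P0: store L6 := 26 → M/I on L6; bus BusRdX; mem=10
  op9 P0: load  L0 → E/I on L0; bus BusRd; mem=0
  op10 P0: load  L1 → S/S on L1; bus BusRd; mem=40
  op11 P0: store L4 := 19 → M/I on L4; bus BusRdX; mem=10
  op12 P0: store L3 := 10 → M/I on L3; bus (none); mem=20
  op13 P1: load  L3 → S/S on L3; bus BusRd Flush; mem=10
  op14 P1: load  L3 → S/S on L3; bus (none); mem=10
  op15 P0: load  L2 → E/I on L2; bus BusRd; mem=0
  op16 P1: load  L3 → S/S on L3; bus (none); mem=10
  op17 P1: store L3 := 98 → I/M on L3; bus BusUpgr; mem=10
  op18 P1: load  L3 → I/M on L3; bus (none); mem=10
  op19 P1: store L4 := 91 → I/M on L4; bus BusRdX Flush; mem=19
  op20 P0: store L3 := 39 → M/I on L3; bus BusRdX Flush; mem=98
  op21 P1: store L5 := 71 → I/M on L5; bus BusUpgr; mem=60
  op22 P1: store L6 := 13 → I/M on L6; bus BusRdX Flush; mem=26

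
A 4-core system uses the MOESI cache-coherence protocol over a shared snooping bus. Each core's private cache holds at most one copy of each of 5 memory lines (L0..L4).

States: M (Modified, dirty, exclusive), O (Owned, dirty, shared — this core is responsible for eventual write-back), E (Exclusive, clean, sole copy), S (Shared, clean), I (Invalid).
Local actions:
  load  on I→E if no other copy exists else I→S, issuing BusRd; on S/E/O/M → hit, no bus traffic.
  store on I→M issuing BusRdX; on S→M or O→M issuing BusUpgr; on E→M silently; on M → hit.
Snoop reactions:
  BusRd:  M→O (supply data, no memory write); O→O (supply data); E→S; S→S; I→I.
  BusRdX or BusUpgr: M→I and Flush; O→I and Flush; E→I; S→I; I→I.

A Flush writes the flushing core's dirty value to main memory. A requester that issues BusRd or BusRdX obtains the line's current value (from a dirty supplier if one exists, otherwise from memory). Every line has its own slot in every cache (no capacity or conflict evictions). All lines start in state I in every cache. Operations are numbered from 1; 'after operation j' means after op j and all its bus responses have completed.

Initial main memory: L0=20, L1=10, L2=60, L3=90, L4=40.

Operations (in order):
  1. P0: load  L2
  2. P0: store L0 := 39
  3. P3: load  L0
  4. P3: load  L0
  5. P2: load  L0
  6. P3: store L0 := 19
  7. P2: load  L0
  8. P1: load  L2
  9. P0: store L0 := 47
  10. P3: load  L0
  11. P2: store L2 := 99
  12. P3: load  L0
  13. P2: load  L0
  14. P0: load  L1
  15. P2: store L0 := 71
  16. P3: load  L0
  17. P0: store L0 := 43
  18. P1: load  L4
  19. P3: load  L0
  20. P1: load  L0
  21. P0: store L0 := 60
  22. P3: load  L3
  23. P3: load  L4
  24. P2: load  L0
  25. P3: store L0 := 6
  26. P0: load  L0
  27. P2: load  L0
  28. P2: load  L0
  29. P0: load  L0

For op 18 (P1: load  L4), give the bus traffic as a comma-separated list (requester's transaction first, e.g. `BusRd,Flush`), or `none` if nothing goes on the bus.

bus = BusRd

[1] P0: load  L2 | P0:E(60), P1:I, P2:I, P3:I | bus: BusRd
[2] P0: store L0 := 39 | P0:M(39), P1:I, P2:I, P3:I | bus: BusRdX
[3] P3: load  L0 | P0:O(39), P1:I, P2:I, P3:S(39) | bus: BusRd
[4] P3: load  L0 | P0:O(39), P1:I, P2:I, P3:S(39) | bus: none
[5] P2: load  L0 | P0:O(39), P1:I, P2:S(39), P3:S(39) | bus: BusRd
[6] P3: store L0 := 19 | P0:I, P1:I, P2:I, P3:M(19) | bus: BusUpgr,Flush
[7] P2: load  L0 | P0:I, P1:I, P2:S(19), P3:O(19) | bus: BusRd
[8] P1: load  L2 | P0:S(60), P1:S(60), P2:I, P3:I | bus: BusRd
[9] P0: store L0 := 47 | P0:M(47), P1:I, P2:I, P3:I | bus: BusRdX,Flush
[10] P3: load  L0 | P0:O(47), P1:I, P2:I, P3:S(47) | bus: BusRd
[11] P2: store L2 := 99 | P0:I, P1:I, P2:M(99), P3:I | bus: BusRdX
[12] P3: load  L0 | P0:O(47), P1:I, P2:I, P3:S(47) | bus: none
[13] P2: load  L0 | P0:O(47), P1:I, P2:S(47), P3:S(47) | bus: BusRd
[14] P0: load  L1 | P0:E(10), P1:I, P2:I, P3:I | bus: BusRd
[15] P2: store L0 := 71 | P0:I, P1:I, P2:M(71), P3:I | bus: BusUpgr,Flush
[16] P3: load  L0 | P0:I, P1:I, P2:O(71), P3:S(71) | bus: BusRd
[17] P0: store L0 := 43 | P0:M(43), P1:I, P2:I, P3:I | bus: BusRdX,Flush
[18] P1: load  L4 | P0:I, P1:E(40), P2:I, P3:I | bus: BusRd
[19] P3: load  L0 | P0:O(43), P1:I, P2:I, P3:S(43) | bus: BusRd
[20] P1: load  L0 | P0:O(43), P1:S(43), P2:I, P3:S(43) | bus: BusRd
[21] P0: store L0 := 60 | P0:M(60), P1:I, P2:I, P3:I | bus: BusUpgr
[22] P3: load  L3 | P0:I, P1:I, P2:I, P3:E(90) | bus: BusRd
[23] P3: load  L4 | P0:I, P1:S(40), P2:I, P3:S(40) | bus: BusRd
[24] P2: load  L0 | P0:O(60), P1:I, P2:S(60), P3:I | bus: BusRd
[25] P3: store L0 := 6 | P0:I, P1:I, P2:I, P3:M(6) | bus: BusRdX,Flush
[26] P0: load  L0 | P0:S(6), P1:I, P2:I, P3:O(6) | bus: BusRd
[27] P2: load  L0 | P0:S(6), P1:I, P2:S(6), P3:O(6) | bus: BusRd
[28] P2: load  L0 | P0:S(6), P1:I, P2:S(6), P3:O(6) | bus: none
[29] P0: load  L0 | P0:S(6), P1:I, P2:S(6), P3:O(6) | bus: none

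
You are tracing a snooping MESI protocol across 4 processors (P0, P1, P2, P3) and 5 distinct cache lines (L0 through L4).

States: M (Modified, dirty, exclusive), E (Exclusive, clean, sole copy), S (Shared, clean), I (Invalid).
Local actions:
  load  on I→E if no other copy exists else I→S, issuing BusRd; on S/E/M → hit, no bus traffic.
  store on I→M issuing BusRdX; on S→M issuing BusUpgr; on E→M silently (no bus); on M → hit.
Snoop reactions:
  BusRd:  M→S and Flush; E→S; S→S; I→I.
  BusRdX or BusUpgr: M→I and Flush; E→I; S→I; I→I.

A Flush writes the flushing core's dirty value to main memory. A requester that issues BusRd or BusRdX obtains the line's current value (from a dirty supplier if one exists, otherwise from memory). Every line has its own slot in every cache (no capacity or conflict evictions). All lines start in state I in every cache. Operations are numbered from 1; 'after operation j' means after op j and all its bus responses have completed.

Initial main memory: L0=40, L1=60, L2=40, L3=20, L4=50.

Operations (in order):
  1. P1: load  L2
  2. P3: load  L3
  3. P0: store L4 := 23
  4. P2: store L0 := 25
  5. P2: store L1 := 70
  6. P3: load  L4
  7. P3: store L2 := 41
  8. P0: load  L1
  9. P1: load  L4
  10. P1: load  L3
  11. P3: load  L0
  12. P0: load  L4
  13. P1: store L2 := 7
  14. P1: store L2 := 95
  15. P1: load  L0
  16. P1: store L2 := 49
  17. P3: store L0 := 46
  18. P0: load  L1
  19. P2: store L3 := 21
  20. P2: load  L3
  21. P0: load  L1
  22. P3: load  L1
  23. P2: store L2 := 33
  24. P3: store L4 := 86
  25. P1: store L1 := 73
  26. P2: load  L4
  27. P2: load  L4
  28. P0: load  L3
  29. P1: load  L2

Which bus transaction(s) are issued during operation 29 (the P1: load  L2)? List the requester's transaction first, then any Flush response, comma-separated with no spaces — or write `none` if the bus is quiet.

bus = BusRd,Flush

step 1: P1: load  L2  ⟶  IEII  (L2)  txn=BusRd  M[L2]=40
step 2: P3: load  L3  ⟶  IIIE  (L3)  txn=BusRd  M[L3]=20
step 3: P0: store L4 := 23  ⟶  MIII  (L4)  txn=BusRdX  M[L4]=50
step 4: P2: store L0 := 25  ⟶  IIMI  (L0)  txn=BusRdX  M[L0]=40
step 5: P2: store L1 := 70  ⟶  IIMI  (L1)  txn=BusRdX  M[L1]=60
step 6: P3: load  L4  ⟶  SIIS  (L4)  txn=BusRd+Flush  M[L4]=23
step 7: P3: store L2 := 41  ⟶  IIIM  (L2)  txn=BusRdX  M[L2]=40
step 8: P0: load  L1  ⟶  SISI  (L1)  txn=BusRd+Flush  M[L1]=70
step 9: P1: load  L4  ⟶  SSIS  (L4)  txn=BusRd  M[L4]=23
step 10: P1: load  L3  ⟶  ISIS  (L3)  txn=BusRd  M[L3]=20
step 11: P3: load  L0  ⟶  IISS  (L0)  txn=BusRd+Flush  M[L0]=25
step 12: P0: load  L4  ⟶  SSIS  (L4)  txn=∅  M[L4]=23
step 13: P1: store L2 := 7  ⟶  IMII  (L2)  txn=BusRdX+Flush  M[L2]=41
step 14: P1: store L2 := 95  ⟶  IMII  (L2)  txn=∅  M[L2]=41
step 15: P1: load  L0  ⟶  ISSS  (L0)  txn=BusRd  M[L0]=25
step 16: P1: store L2 := 49  ⟶  IMII  (L2)  txn=∅  M[L2]=41
step 17: P3: store L0 := 46  ⟶  IIIM  (L0)  txn=BusUpgr  M[L0]=25
step 18: P0: load  L1  ⟶  SISI  (L1)  txn=∅  M[L1]=70
step 19: P2: store L3 := 21  ⟶  IIMI  (L3)  txn=BusRdX  M[L3]=20
step 20: P2: load  L3  ⟶  IIMI  (L3)  txn=∅  M[L3]=20
step 21: P0: load  L1  ⟶  SISI  (L1)  txn=∅  M[L1]=70
step 22: P3: load  L1  ⟶  SISS  (L1)  txn=BusRd  M[L1]=70
step 23: P2: store L2 := 33  ⟶  IIMI  (L2)  txn=BusRdX+Flush  M[L2]=49
step 24: P3: store L4 := 86  ⟶  IIIM  (L4)  txn=BusUpgr  M[L4]=23
step 25: P1: store L1 := 73  ⟶  IMII  (L1)  txn=BusRdX  M[L1]=70
step 26: P2: load  L4  ⟶  IISS  (L4)  txn=BusRd+Flush  M[L4]=86
step 27: P2: load  L4  ⟶  IISS  (L4)  txn=∅  M[L4]=86
step 28: P0: load  L3  ⟶  SISI  (L3)  txn=BusRd+Flush  M[L3]=21
step 29: P1: load  L2  ⟶  ISSI  (L2)  txn=BusRd+Flush  M[L2]=33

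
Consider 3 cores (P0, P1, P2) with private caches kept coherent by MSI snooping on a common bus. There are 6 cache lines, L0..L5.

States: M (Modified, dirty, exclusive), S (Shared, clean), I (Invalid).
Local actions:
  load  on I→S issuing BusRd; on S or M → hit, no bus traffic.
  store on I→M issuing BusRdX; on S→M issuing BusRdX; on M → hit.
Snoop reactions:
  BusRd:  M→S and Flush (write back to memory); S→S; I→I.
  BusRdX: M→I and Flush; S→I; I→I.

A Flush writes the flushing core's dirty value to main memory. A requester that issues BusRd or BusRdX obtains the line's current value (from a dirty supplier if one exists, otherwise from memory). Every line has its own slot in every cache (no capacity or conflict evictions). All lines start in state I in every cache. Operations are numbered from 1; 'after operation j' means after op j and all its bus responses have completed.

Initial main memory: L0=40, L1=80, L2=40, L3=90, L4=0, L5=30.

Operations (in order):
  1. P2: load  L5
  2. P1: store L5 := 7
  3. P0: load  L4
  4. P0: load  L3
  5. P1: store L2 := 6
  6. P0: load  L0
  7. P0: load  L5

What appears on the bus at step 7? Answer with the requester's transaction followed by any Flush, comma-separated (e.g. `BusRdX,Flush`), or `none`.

bus = BusRd,Flush

[1] P2: load  L5 | P0:I, P1:I, P2:S(30) | bus: BusRd
[2] P1: store L5 := 7 | P0:I, P1:M(7), P2:I | bus: BusRdX
[3] P0: load  L4 | P0:S(0), P1:I, P2:I | bus: BusRd
[4] P0: load  L3 | P0:S(90), P1:I, P2:I | bus: BusRd
[5] P1: store L2 := 6 | P0:I, P1:M(6), P2:I | bus: BusRdX
[6] P0: load  L0 | P0:S(40), P1:I, P2:I | bus: BusRd
[7] P0: load  L5 | P0:S(7), P1:S(7), P2:I | bus: BusRd,Flush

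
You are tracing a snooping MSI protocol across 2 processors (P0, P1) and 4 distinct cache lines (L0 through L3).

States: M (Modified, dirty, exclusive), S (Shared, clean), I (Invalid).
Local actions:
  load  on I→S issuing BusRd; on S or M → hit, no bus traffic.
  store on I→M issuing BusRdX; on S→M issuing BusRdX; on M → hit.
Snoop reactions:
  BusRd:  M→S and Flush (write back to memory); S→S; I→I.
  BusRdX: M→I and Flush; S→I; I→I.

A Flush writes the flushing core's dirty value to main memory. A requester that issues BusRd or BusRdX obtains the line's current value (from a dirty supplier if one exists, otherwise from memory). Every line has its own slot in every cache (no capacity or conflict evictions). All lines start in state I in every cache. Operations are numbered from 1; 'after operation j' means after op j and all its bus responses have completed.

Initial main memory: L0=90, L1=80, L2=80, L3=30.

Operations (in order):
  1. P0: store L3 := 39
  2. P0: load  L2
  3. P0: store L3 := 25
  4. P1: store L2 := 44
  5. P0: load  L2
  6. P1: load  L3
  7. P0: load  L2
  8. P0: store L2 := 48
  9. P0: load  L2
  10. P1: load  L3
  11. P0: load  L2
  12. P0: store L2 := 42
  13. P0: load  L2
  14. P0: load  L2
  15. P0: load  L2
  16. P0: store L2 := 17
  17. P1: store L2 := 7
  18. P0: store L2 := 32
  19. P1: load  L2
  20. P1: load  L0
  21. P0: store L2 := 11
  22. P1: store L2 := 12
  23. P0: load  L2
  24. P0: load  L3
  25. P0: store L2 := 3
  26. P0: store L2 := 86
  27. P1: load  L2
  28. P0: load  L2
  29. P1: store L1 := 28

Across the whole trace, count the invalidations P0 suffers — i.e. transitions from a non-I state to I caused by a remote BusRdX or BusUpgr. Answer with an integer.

[1] P0: store L3 := 39 | P0:M(39), P1:I | bus: BusRdX
[2] P0: load  L2 | P0:S(80), P1:I | bus: BusRd
[3] P0: store L3 := 25 | P0:M(25), P1:I | bus: none
[4] P1: store L2 := 44 | P0:I, P1:M(44) | bus: BusRdX
[5] P0: load  L2 | P0:S(44), P1:S(44) | bus: BusRd,Flush
[6] P1: load  L3 | P0:S(25), P1:S(25) | bus: BusRd,Flush
[7] P0: load  L2 | P0:S(44), P1:S(44) | bus: none
[8] P0: store L2 := 48 | P0:M(48), P1:I | bus: BusRdX
[9] P0: load  L2 | P0:M(48), P1:I | bus: none
[10] P1: load  L3 | P0:S(25), P1:S(25) | bus: none
[11] P0: load  L2 | P0:M(48), P1:I | bus: none
[12] P0: store L2 := 42 | P0:M(42), P1:I | bus: none
[13] P0: load  L2 | P0:M(42), P1:I | bus: none
[14] P0: load  L2 | P0:M(42), P1:I | bus: none
[15] P0: load  L2 | P0:M(42), P1:I | bus: none
[16] P0: store L2 := 17 | P0:M(17), P1:I | bus: none
[17] P1: store L2 := 7 | P0:I, P1:M(7) | bus: BusRdX,Flush
[18] P0: store L2 := 32 | P0:M(32), P1:I | bus: BusRdX,Flush
[19] P1: load  L2 | P0:S(32), P1:S(32) | bus: BusRd,Flush
[20] P1: load  L0 | P0:I, P1:S(90) | bus: BusRd
[21] P0: store L2 := 11 | P0:M(11), P1:I | bus: BusRdX
[22] P1: store L2 := 12 | P0:I, P1:M(12) | bus: BusRdX,Flush
[23] P0: load  L2 | P0:S(12), P1:S(12) | bus: BusRd,Flush
[24] P0: load  L3 | P0:S(25), P1:S(25) | bus: none
[25] P0: store L2 := 3 | P0:M(3), P1:I | bus: BusRdX
[26] P0: store L2 := 86 | P0:M(86), P1:I | bus: none
[27] P1: load  L2 | P0:S(86), P1:S(86) | bus: BusRd,Flush
[28] P0: load  L2 | P0:S(86), P1:S(86) | bus: none
[29] P1: store L1 := 28 | P0:I, P1:M(28) | bus: BusRdX

invalidations = 3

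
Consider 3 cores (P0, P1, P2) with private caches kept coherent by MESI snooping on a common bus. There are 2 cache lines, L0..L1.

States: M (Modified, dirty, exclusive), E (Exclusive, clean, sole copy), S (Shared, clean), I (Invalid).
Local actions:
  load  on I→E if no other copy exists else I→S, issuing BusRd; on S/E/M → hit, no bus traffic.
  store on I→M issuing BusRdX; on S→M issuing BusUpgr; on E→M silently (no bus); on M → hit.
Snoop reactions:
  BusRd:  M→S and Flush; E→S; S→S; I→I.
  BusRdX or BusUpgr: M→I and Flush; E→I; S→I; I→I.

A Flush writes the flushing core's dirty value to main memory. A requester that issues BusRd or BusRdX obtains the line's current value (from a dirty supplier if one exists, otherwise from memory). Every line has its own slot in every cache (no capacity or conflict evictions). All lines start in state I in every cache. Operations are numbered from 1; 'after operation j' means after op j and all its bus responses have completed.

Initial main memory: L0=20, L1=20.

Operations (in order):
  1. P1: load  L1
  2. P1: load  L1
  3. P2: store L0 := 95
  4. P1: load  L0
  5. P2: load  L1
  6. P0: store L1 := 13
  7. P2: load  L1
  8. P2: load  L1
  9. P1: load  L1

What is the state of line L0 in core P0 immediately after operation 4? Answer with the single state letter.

state = I

1. P1: load  L1  bus=[BusRd]  L1: P0=I P1=E P2=I  mem[L1]=20
2. P1: load  L1  bus=[-]  L1: P0=I P1=E P2=I  mem[L1]=20
3. P2: store L0 := 95  bus=[BusRdX]  L0: P0=I P1=I P2=M  mem[L0]=20
4. P1: load  L0  bus=[BusRd,Flush]  L0: P0=I P1=S P2=S  mem[L0]=95
5. P2: load  L1  bus=[BusRd]  L1: P0=I P1=S P2=S  mem[L1]=20
6. P0: store L1 := 13  bus=[BusRdX]  L1: P0=M P1=I P2=I  mem[L1]=20
7. P2: load  L1  bus=[BusRd,Flush]  L1: P0=S P1=I P2=S  mem[L1]=13
8. P2: load  L1  bus=[-]  L1: P0=S P1=I P2=S  mem[L1]=13
9. P1: load  L1  bus=[BusRd]  L1: P0=S P1=S P2=S  mem[L1]=13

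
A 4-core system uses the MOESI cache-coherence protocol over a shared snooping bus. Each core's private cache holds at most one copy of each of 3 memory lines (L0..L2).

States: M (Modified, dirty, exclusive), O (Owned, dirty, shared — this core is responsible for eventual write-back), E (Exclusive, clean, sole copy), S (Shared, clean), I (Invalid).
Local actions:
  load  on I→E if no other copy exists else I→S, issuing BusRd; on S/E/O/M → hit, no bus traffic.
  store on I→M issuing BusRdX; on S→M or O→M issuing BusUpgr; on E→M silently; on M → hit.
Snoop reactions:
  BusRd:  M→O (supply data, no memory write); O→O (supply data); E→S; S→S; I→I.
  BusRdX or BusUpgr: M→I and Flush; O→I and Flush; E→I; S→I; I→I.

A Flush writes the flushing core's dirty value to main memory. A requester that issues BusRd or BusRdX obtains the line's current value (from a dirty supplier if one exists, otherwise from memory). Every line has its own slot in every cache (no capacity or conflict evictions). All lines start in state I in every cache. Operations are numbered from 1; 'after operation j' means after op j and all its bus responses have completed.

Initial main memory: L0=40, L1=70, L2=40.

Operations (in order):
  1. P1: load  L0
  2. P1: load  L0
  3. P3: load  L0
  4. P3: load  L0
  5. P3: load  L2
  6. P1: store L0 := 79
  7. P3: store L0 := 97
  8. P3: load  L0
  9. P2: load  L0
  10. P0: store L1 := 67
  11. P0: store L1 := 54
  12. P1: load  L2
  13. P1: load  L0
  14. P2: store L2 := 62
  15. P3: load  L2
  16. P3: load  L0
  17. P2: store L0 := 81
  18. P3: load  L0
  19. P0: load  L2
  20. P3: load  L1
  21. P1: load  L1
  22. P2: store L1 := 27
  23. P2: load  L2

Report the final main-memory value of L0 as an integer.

1. P1: load  L0  bus=[BusRd]  L0: P0=I P1=E P2=I P3=I  mem[L0]=40
2. P1: load  L0  bus=[-]  L0: P0=I P1=E P2=I P3=I  mem[L0]=40
3. P3: load  L0  bus=[BusRd]  L0: P0=I P1=S P2=I P3=S  mem[L0]=40
4. P3: load  L0  bus=[-]  L0: P0=I P1=S P2=I P3=S  mem[L0]=40
5. P3: load  L2  bus=[BusRd]  L2: P0=I P1=I P2=I P3=E  mem[L2]=40
6. P1: store L0 := 79  bus=[BusUpgr]  L0: P0=I P1=M P2=I P3=I  mem[L0]=40
7. P3: store L0 := 97  bus=[BusRdX,Flush]  L0: P0=I P1=I P2=I P3=M  mem[L0]=79
8. P3: load  L0  bus=[-]  L0: P0=I P1=I P2=I P3=M  mem[L0]=79
9. P2: load  L0  bus=[BusRd]  L0: P0=I P1=I P2=S P3=O  mem[L0]=79
10. P0: store L1 := 67  bus=[BusRdX]  L1: P0=M P1=I P2=I P3=I  mem[L1]=70
11. P0: store L1 := 54  bus=[-]  L1: P0=M P1=I P2=I P3=I  mem[L1]=70
12. P1: load  L2  bus=[BusRd]  L2: P0=I P1=S P2=I P3=S  mem[L2]=40
13. P1: load  L0  bus=[BusRd]  L0: P0=I P1=S P2=S P3=O  mem[L0]=79
14. P2: store L2 := 62  bus=[BusRdX]  L2: P0=I P1=I P2=M P3=I  mem[L2]=40
15. P3: load  L2  bus=[BusRd]  L2: P0=I P1=I P2=O P3=S  mem[L2]=40
16. P3: load  L0  bus=[-]  L0: P0=I P1=S P2=S P3=O  mem[L0]=79
17. P2: store L0 := 81  bus=[BusUpgr,Flush]  L0: P0=I P1=I P2=M P3=I  mem[L0]=97
18. P3: load  L0  bus=[BusRd]  L0: P0=I P1=I P2=O P3=S  mem[L0]=97
19. P0: load  L2  bus=[BusRd]  L2: P0=S P1=I P2=O P3=S  mem[L2]=40
20. P3: load  L1  bus=[BusRd]  L1: P0=O P1=I P2=I P3=S  mem[L1]=70
21. P1: load  L1  bus=[BusRd]  L1: P0=O P1=S P2=I P3=S  mem[L1]=70
22. P2: store L1 := 27  bus=[BusRdX,Flush]  L1: P0=I P1=I P2=M P3=I  mem[L1]=54
23. P2: load  L2  bus=[-]  L2: P0=S P1=I P2=O P3=S  mem[L2]=40

memory[L0] = 97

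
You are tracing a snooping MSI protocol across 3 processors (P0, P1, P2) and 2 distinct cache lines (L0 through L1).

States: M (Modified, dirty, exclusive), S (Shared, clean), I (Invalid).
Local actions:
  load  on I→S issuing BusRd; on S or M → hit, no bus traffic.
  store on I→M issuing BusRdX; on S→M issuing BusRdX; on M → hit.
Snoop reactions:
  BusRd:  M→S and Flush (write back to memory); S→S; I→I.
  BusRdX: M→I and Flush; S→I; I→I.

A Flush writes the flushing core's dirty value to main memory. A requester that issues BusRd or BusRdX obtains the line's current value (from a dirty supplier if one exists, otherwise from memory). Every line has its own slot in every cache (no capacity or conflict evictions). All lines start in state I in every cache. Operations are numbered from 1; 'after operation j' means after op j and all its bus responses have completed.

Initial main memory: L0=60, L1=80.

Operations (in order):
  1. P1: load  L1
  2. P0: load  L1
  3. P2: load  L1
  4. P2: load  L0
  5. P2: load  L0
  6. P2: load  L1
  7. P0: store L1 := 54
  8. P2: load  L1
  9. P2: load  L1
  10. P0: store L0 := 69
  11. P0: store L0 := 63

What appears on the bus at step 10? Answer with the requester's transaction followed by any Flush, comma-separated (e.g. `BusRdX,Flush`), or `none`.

bus = BusRdX

step 1: P1: load  L1  ⟶  ISI  (L1)  txn=BusRd  M[L1]=80
step 2: P0: load  L1  ⟶  SSI  (L1)  txn=BusRd  M[L1]=80
step 3: P2: load  L1  ⟶  SSS  (L1)  txn=BusRd  M[L1]=80
step 4: P2: load  L0  ⟶  IIS  (L0)  txn=BusRd  M[L0]=60
step 5: P2: load  L0  ⟶  IIS  (L0)  txn=∅  M[L0]=60
step 6: P2: load  L1  ⟶  SSS  (L1)  txn=∅  M[L1]=80
step 7: P0: store L1 := 54  ⟶  MII  (L1)  txn=BusRdX  M[L1]=80
step 8: P2: load  L1  ⟶  SIS  (L1)  txn=BusRd+Flush  M[L1]=54
step 9: P2: load  L1  ⟶  SIS  (L1)  txn=∅  M[L1]=54
step 10: P0: store L0 := 69  ⟶  MII  (L0)  txn=BusRdX  M[L0]=60
step 11: P0: store L0 := 63  ⟶  MII  (L0)  txn=∅  M[L0]=60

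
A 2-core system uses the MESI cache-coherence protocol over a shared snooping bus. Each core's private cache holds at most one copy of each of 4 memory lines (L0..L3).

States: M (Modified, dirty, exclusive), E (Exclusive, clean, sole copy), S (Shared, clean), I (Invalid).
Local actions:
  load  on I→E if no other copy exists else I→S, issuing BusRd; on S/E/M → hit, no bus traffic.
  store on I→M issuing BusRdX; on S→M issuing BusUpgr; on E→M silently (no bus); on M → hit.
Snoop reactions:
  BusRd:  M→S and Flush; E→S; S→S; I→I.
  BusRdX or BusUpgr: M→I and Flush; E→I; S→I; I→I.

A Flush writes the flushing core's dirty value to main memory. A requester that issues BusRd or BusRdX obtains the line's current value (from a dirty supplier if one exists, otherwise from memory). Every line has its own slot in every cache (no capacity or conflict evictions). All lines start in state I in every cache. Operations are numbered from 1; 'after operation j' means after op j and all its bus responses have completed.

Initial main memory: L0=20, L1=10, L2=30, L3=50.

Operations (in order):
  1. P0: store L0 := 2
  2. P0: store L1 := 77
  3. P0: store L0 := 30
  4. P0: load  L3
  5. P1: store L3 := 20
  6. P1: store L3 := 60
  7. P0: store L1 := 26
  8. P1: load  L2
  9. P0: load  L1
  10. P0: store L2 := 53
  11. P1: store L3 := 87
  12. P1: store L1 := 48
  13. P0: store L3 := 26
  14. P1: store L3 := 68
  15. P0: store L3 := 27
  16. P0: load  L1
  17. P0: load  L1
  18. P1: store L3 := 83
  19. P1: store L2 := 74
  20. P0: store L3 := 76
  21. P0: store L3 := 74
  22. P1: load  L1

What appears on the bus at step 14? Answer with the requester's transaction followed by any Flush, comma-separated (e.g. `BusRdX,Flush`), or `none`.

bus = BusRdX,Flush

[1] P0: store L0 := 2 | P0:M(2), P1:I | bus: BusRdX
[2] P0: store L1 := 77 | P0:M(77), P1:I | bus: BusRdX
[3] P0: store L0 := 30 | P0:M(30), P1:I | bus: none
[4] P0: load  L3 | P0:E(50), P1:I | bus: BusRd
[5] P1: store L3 := 20 | P0:I, P1:M(20) | bus: BusRdX
[6] P1: store L3 := 60 | P0:I, P1:M(60) | bus: none
[7] P0: store L1 := 26 | P0:M(26), P1:I | bus: none
[8] P1: load  L2 | P0:I, P1:E(30) | bus: BusRd
[9] P0: load  L1 | P0:M(26), P1:I | bus: none
[10] P0: store L2 := 53 | P0:M(53), P1:I | bus: BusRdX
[11] P1: store L3 := 87 | P0:I, P1:M(87) | bus: none
[12] P1: store L1 := 48 | P0:I, P1:M(48) | bus: BusRdX,Flush
[13] P0: store L3 := 26 | P0:M(26), P1:I | bus: BusRdX,Flush
[14] P1: store L3 := 68 | P0:I, P1:M(68) | bus: BusRdX,Flush
[15] P0: store L3 := 27 | P0:M(27), P1:I | bus: BusRdX,Flush
[16] P0: load  L1 | P0:S(48), P1:S(48) | bus: BusRd,Flush
[17] P0: load  L1 | P0:S(48), P1:S(48) | bus: none
[18] P1: store L3 := 83 | P0:I, P1:M(83) | bus: BusRdX,Flush
[19] P1: store L2 := 74 | P0:I, P1:M(74) | bus: BusRdX,Flush
[20] P0: store L3 := 76 | P0:M(76), P1:I | bus: BusRdX,Flush
[21] P0: store L3 := 74 | P0:M(74), P1:I | bus: none
[22] P1: load  L1 | P0:S(48), P1:S(48) | bus: none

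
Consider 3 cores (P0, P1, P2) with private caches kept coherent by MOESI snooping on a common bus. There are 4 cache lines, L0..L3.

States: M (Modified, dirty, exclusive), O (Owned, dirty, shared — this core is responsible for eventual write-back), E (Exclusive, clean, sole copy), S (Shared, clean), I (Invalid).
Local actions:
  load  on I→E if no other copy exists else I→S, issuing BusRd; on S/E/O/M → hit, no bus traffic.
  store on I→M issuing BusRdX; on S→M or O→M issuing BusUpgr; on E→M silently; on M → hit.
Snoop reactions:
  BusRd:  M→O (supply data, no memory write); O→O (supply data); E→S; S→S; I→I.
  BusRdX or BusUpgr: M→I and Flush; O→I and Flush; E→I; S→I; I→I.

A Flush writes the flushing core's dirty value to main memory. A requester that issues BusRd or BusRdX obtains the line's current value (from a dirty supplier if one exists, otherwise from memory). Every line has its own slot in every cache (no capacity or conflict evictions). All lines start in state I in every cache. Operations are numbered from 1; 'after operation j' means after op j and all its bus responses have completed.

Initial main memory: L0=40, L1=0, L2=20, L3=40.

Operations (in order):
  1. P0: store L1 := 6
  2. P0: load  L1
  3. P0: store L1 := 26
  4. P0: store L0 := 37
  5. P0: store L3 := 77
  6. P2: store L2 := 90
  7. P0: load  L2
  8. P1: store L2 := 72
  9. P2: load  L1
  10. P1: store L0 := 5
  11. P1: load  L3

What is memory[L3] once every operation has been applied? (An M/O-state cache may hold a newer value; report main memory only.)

[1] P0: store L1 := 6 | P0:M(6), P1:I, P2:I | bus: BusRdX
[2] P0: load  L1 | P0:M(6), P1:I, P2:I | bus: none
[3] P0: store L1 := 26 | P0:M(26), P1:I, P2:I | bus: none
[4] P0: store L0 := 37 | P0:M(37), P1:I, P2:I | bus: BusRdX
[5] P0: store L3 := 77 | P0:M(77), P1:I, P2:I | bus: BusRdX
[6] P2: store L2 := 90 | P0:I, P1:I, P2:M(90) | bus: BusRdX
[7] P0: load  L2 | P0:S(90), P1:I, P2:O(90) | bus: BusRd
[8] P1: store L2 := 72 | P0:I, P1:M(72), P2:I | bus: BusRdX,Flush
[9] P2: load  L1 | P0:O(26), P1:I, P2:S(26) | bus: BusRd
[10] P1: store L0 := 5 | P0:I, P1:M(5), P2:I | bus: BusRdX,Flush
[11] P1: load  L3 | P0:O(77), P1:S(77), P2:I | bus: BusRd

memory[L3] = 40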